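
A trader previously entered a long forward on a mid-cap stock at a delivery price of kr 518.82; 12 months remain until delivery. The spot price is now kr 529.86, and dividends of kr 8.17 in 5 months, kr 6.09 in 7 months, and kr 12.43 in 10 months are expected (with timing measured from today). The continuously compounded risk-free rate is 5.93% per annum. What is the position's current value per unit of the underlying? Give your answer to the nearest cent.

kr 15.23

PV(remaining dividends) I = 8.17·e^(−0.0593·5/12) + 6.09·e^(−0.0593·7/12) + 12.43·e^(−0.0593·10/12) = 25.6842
Current forward F = (S − I)·e^(rT) = (529.86 − 25.6842)·e^(0.0593·12/12) = 504.1758 × 1.061094 = 534.9779
Value (long) = (F − K)·e^(−rT) = (534.9779 − 518.82) × 0.942424 = 15.2276
Value = kr 15.23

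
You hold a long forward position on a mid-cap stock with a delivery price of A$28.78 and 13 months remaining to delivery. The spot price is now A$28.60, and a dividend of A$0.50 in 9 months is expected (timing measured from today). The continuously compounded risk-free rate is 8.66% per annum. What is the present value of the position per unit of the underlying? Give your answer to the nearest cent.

A$1.93

PV(remaining dividends) I = 0.50·e^(−0.0866·9/12) = 0.4686
Current forward F = (S − I)·e^(rT) = (28.60 − 0.4686)·e^(0.0866·13/12) = 28.1314 × 1.098358 = 30.8983
Value (long) = (F − K)·e^(−rT) = (30.8983 − 28.78) × 0.910450 = 1.9286
Value = A$1.93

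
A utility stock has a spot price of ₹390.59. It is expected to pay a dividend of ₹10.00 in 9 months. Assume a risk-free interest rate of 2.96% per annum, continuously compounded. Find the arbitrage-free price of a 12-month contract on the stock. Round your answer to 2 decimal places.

PV(dividends) I = 10.00·e^(−0.0296·9/12)
I = 9.7804
F = (S − I)·e^(rT) = (390.59 − 9.7804) · e^(0.0296·12/12)
= 380.8096 · e^0.029600 = 380.8096 × 1.030042 = ₹392.25

₹392.25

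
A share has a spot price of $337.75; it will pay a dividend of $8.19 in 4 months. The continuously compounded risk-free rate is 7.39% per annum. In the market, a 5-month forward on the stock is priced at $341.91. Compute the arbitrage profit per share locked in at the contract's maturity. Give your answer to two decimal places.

PV(dividends) I = 8.19·e^(−0.0739·4/12) = 7.9907
Fair forward F* = (S − I)·e^(rT) = (337.75 − 7.9907)·e^0.030792 = 329.7593 × 1.031271 = 340.0712
Market $341.91 > fair 340.0712: forward overpriced → cash-and-carry (borrow at r, buy the stock and collect the dividends, short the forward).
Profit at T = |F_mkt − F*| = |341.91 − 340.0712| = $1.84 per share

$1.84 per share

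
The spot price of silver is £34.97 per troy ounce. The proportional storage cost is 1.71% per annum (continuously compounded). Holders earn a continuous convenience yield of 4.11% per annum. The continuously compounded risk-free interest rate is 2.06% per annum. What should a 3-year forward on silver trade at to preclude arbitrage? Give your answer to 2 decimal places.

£34.62 per troy ounce

Net carry = r + u − y = 0.0206 + 0.0171 − 0.0411 = -0.0034
F = S·e^((r+u−y)T) = 34.97 · e^(-0.0034 × 3) = 34.97 · e^-0.010200
= 34.97 × 0.989852 = £34.62 per troy ounce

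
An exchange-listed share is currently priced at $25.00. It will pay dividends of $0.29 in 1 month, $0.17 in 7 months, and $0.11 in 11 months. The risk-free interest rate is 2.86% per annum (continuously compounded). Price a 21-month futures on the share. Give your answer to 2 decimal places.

$25.69

PV(dividends) I = 0.29·e^(−0.0286·1/12) + 0.17·e^(−0.0286·7/12) + 0.11·e^(−0.0286·11/12)
I = 0.2893 + 0.1672 + 0.1072 = 0.5637
F = (S − I)·e^(rT) = (25.00 − 0.5637) · e^(0.0286·21/12)
= 24.4363 · e^0.050050 = 24.4363 × 1.051324 = $25.69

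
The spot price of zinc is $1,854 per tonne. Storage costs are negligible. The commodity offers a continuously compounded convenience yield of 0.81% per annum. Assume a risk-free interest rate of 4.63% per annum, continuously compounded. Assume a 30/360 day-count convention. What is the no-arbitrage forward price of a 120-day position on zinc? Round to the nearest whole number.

Net carry = r + u − y = 0.0463 + 0.0000 − 0.0081 = 0.0382
F = S·e^((r+u−y)T) = 1854 · e^(0.0382 × 120/360) = 1854 · e^0.012733
= 1854 × 1.012814 = $1,878 per tonne

$1,878 per tonne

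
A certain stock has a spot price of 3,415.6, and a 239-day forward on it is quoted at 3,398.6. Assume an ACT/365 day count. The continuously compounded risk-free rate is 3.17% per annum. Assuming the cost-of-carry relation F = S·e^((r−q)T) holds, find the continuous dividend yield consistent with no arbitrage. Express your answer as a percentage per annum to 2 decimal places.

3.93%

From F = S·e^((r−q)T): (r − q) = ln(F/S)/T
ln(3398.6/3415.6) = ln(0.995023) = -0.004989
(r − q) = -0.004989 / (239/365) = -0.007619
q = r − ln(F/S)/T = 0.0317 + 0.007619 = 0.039319
q = 3.93%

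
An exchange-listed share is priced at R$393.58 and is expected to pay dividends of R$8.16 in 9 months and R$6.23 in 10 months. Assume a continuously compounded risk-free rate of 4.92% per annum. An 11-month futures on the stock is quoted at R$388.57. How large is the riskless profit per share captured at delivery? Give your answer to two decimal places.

PV(dividends) I = 8.16·e^(−0.0492·9/12) + 6.23·e^(−0.0492·10/12) = 13.8441
Fair futures F* = (S − I)·e^(rT) = (393.58 − 13.8441)·e^0.045100 = 379.7359 × 1.046132 = 397.2539
Market R$388.57 < fair 397.2539: forward underpriced → reverse cash-and-carry (short the stock, invest proceeds at r, pay the dividends, go long the forward).
Profit at T = |F_mkt − F*| = |388.57 − 397.2539| = R$8.68 per share

R$8.68 per share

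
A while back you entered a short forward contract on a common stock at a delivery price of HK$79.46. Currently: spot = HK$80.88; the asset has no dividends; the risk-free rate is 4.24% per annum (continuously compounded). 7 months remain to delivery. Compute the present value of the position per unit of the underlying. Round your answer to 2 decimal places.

-HK$3.36

Current fair forward for the remaining 7 months: F = S·e^(r·T), r = 0.0424
F = 80.88 · e^(0.0424 × 7/12) = 80.88 × 1.025042 = 82.9054
Value of long forward = (F − K)·e^(−rT) = (82.9054 − 79.46) · e^(−0.0424·7/12)
= 3.4454 × 0.975570 = 3.36
Short position value = −(long value) = -HK$3.36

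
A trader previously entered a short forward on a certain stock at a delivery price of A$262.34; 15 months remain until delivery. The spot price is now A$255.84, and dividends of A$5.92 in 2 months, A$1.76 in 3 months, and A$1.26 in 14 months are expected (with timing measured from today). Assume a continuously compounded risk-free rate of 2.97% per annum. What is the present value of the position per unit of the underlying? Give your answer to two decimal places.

PV(remaining dividends) I = 5.92·e^(−0.0297·2/12) + 1.76·e^(−0.0297·3/12) + 1.26·e^(−0.0297·14/12) = 8.8548
Current forward F = (S − I)·e^(rT) = (255.84 − 8.8548)·e^(0.0297·15/12) = 246.9852 × 1.037823 = 256.3269
Value (long) = (F − K)·e^(−rT) = (256.3269 − 262.34) × 0.963556 = -5.7940
Short position value = −(long value) = A$5.79

A$5.79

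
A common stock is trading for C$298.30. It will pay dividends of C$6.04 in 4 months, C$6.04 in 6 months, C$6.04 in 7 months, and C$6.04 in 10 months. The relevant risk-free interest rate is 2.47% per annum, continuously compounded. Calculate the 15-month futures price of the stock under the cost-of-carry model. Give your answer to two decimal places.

C$283.08

PV(dividends) I = 6.04·e^(−0.0247·4/12) + 6.04·e^(−0.0247·6/12) + 6.04·e^(−0.0247·7/12) + 6.04·e^(−0.0247·10/12)
I = 5.9905 + 5.9659 + 5.9536 + 5.9169 = 23.8269
F = (S − I)·e^(rT) = (298.30 − 23.8269) · e^(0.0247·15/12)
= 274.4731 · e^0.030875 = 274.4731 × 1.031357 = C$283.08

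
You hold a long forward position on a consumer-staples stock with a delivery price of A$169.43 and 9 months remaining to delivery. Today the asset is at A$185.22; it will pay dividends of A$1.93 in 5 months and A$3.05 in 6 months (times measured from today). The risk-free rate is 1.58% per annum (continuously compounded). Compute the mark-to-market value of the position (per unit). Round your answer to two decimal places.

PV(remaining dividends) I = 1.93·e^(−0.0158·5/12) + 3.05·e^(−0.0158·6/12) = 4.9433
Current forward F = (S − I)·e^(rT) = (185.22 − 4.9433)·e^(0.0158·9/12) = 180.2767 × 1.011920 = 182.4256
Value (long) = (F − K)·e^(−rT) = (182.4256 − 169.43) × 0.988220 = 12.8425
Value = A$12.84

A$12.84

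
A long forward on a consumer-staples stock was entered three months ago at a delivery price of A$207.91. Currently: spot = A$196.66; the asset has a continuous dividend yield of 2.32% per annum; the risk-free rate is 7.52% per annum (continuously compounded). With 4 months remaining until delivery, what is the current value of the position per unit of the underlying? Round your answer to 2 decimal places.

-A$7.62

Current fair forward for the remaining 4 months: F = S·e^((r − q)·T), (r − q) = 0.0752 − 0.0232 = 0.0520
F = 196.66 · e^(0.0520 × 4/12) = 196.66 × 1.017484 = 200.0984
Value of long forward = (F − K)·e^(−rT) = (200.0984 − 207.91) · e^(−0.0752·4/12)
= -7.8116 × 0.975245 = -7.62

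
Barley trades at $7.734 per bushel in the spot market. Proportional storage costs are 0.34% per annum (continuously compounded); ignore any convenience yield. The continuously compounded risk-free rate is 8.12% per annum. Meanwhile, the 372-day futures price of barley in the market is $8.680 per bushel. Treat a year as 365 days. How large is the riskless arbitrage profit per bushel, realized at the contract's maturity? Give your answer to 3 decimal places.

Fair futures: F* = S·e^(carry·T), with carry = (r + u) = 0.0812 + 0.0034 = 0.0846
F* = 7.734 · e^(0.0846 × 372/365) = 7.734 · e^0.086222 = 7.734 × 1.090048 = $8.4304
Market $8.680 > fair $8.4304: forward overpriced → cash-and-carry (buy spot, short the forward).
At maturity, profit = |F_mkt − F*| = |8.680 − 8.4304| = $0.250 per bushel

$0.250 per bushel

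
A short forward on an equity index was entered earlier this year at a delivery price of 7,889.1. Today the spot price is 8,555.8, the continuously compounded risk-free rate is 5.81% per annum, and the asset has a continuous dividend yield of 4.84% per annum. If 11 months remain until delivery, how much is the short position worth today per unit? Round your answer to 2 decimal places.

-704.57

Current fair forward for the remaining 11 months: F = S·e^((r − q)·T), (r − q) = 0.0581 − 0.0484 = 0.0097
F = 8555.8 · e^(0.0097 × 11/12) = 8555.8 × 1.00893131 = 8632.2145
Value of long forward = (F − K)·e^(−rT) = (8632.2145 − 7889.1) · e^(−0.0581·11/12)
= 743.1145 × 0.94813505 = 704.57
Short position value = −(long value) = -704.57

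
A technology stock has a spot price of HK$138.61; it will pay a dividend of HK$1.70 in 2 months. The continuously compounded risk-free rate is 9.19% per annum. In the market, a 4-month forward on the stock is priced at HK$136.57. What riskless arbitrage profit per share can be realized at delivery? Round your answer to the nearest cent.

PV(dividends) I = 1.70·e^(−0.0919·2/12) = 1.6742
Fair forward F* = (S − I)·e^(rT) = (138.61 − 1.6742)·e^0.030633 = 136.9358 × 1.031107 = 141.1955
Market HK$136.57 < fair 141.1955: forward underpriced → reverse cash-and-carry (short the stock, invest proceeds at r, pay the dividends, go long the forward).
Profit at T = |F_mkt − F*| = |136.57 − 141.1955| = HK$4.63 per share

HK$4.63 per share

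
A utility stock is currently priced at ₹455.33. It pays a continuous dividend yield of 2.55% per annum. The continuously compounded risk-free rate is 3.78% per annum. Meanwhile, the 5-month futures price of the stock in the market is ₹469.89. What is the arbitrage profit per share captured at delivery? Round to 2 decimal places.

₹12.22 per share

Fair futures: F* = S·e^(carry·T), with carry = (r − q) = 0.0378 − 0.0255 = 0.0123
F* = 455.33 · e^(0.0123 × 5/12) = 455.33 · e^0.005125 = 455.33 × 1.005138 = ₹457.6695
Market ₹469.89 > fair ₹457.6695: forward overpriced → cash-and-carry (buy spot, short the forward).
At maturity, profit = |F_mkt − F*| = |469.89 − 457.6695| = ₹12.22 per share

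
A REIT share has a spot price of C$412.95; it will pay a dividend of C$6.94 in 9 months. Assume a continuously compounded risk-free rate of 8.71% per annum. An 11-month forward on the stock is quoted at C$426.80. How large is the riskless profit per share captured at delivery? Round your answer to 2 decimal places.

PV(dividends) I = 6.94·e^(−0.0871·9/12) = 6.5011
Fair forward F* = (S − I)·e^(rT) = (412.95 − 6.5011)·e^0.079842 = 406.4489 × 1.083116 = 440.2313
Market C$426.80 < fair 440.2313: forward underpriced → reverse cash-and-carry (short the stock, invest proceeds at r, pay the dividends, go long the forward).
Profit at T = |F_mkt − F*| = |426.80 − 440.2313| = C$13.43 per share

C$13.43 per share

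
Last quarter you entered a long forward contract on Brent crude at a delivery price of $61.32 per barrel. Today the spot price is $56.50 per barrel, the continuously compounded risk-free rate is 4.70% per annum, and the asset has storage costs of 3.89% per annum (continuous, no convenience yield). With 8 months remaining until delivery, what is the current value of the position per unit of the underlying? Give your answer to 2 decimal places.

Current fair forward for the remaining 8 months: F = S·e^((r + u)·T), (r + u) = 0.0470 + 0.0389 = 0.0859
F = 56.50 · e^(0.0859 × 8/12) = 56.50 × 1.058938 = 59.8300
Value of long forward = (F − K)·e^(−rT) = (59.8300 − 61.32) · e^(−0.0470·8/12)
= -1.4900 × 0.969152 = -1.44

-$1.44 per barrel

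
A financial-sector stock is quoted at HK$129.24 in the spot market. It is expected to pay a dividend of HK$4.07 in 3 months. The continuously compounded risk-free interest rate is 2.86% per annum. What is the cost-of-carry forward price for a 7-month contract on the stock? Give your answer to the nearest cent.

PV(dividends) I = 4.07·e^(−0.0286·3/12)
I = 4.0410
F = (S − I)·e^(rT) = (129.24 − 4.0410) · e^(0.0286·7/12)
= 125.1990 · e^0.016683 = 125.1990 × 1.016823 = HK$127.31

HK$127.31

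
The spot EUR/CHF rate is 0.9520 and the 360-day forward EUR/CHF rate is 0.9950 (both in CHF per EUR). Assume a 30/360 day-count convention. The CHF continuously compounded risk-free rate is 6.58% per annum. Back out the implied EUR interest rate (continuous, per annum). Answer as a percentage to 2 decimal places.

F = S·e^((r_CHF − r_EUR)T) ⇒ r_EUR = r_CHF − ln(F/S)/T
ln(0.9950/0.9520) = 0.044178; /(360/360) = 0.044178
r_EUR = 0.0658 − 0.044178 = 0.021622
r_EUR = 2.16%

2.16%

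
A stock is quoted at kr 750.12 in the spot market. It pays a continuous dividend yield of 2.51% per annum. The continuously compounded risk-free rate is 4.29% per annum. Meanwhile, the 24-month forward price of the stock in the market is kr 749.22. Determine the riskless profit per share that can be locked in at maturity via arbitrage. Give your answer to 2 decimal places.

Fair forward: F* = S·e^(carry·T), with carry = (r − q) = 0.0429 − 0.0251 = 0.0178
F* = 750.12 · e^(0.0178 × 24/12) = 750.12 · e^0.035600 = 750.12 × 1.036241 = kr 777.3051
Market kr 749.22 < fair kr 777.3051: forward underpriced → reverse cash-and-carry (short spot, go long the forward).
At maturity, profit = |F_mkt − F*| = |749.22 − 777.3051| = kr 28.09 per share

kr 28.09 per share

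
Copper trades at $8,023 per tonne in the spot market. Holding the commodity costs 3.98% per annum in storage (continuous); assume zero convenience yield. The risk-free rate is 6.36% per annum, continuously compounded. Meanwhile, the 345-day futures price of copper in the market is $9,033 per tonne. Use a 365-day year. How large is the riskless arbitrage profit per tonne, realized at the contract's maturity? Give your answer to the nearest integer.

Fair futures: F* = S·e^(carry·T), with carry = (r + u) = 0.0636 + 0.0398 = 0.1034
F* = 8023 · e^(0.1034 × 345/365) = 8023 · e^0.097734 = 8023 × 1.102669 = $8846.7134
Market $9033 > fair $8846.7134: forward overpriced → cash-and-carry (buy spot, short the forward).
At maturity, profit = |F_mkt − F*| = |9033 − 8846.7134| = $186 per tonne

$186 per tonne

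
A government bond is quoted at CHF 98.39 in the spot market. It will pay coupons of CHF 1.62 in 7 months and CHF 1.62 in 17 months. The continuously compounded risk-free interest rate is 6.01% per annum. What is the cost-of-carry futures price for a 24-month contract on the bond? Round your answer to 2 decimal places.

PV(coupons) I = 1.62·e^(−0.0601·7/12) + 1.62·e^(−0.0601·17/12)
I = 1.5642 + 1.4878 = 3.0520
F = (S − I)·e^(rT) = (98.39 − 3.0520) · e^(0.0601·24/12)
= 95.3380 · e^0.120200 = 95.3380 × 1.127722 = CHF 107.51

CHF 107.51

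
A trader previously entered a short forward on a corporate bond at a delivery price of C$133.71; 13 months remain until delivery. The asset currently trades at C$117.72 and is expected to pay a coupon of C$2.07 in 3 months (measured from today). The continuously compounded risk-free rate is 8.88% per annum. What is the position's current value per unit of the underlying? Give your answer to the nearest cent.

C$5.75

PV(remaining coupons) I = 2.07·e^(−0.0888·3/12) = 2.0246
Current forward F = (S − I)·e^(rT) = (117.72 − 2.0246)·e^(0.0888·13/12) = 115.6954 × 1.100979 = 127.3782
Value (long) = (F − K)·e^(−rT) = (127.3782 − 133.71) × 0.908282 = -5.7511
Short position value = −(long value) = C$5.75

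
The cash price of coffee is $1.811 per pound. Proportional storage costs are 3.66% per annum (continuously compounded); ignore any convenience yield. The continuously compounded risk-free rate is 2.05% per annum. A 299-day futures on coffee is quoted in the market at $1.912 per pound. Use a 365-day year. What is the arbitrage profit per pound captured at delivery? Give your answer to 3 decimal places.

$0.014 per pound

Fair futures: F* = S·e^(carry·T), with carry = (r + u) = 0.0205 + 0.0366 = 0.0571
F* = 1.811 · e^(0.0571 × 299/365) = 1.811 · e^0.046775 = 1.811 × 1.047886 = $1.8977
Market $1.912 > fair $1.8977: forward overpriced → cash-and-carry (buy spot, short the forward).
At maturity, profit = |F_mkt − F*| = |1.912 − 1.8977| = $0.014 per pound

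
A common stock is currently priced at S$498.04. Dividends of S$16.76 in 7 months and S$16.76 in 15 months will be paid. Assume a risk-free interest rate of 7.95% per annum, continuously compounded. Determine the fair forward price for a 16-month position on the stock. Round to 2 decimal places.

PV(dividends) I = 16.76·e^(−0.0795·7/12) + 16.76·e^(−0.0795·15/12)
I = 16.0005 + 15.1746 = 31.1751
F = (S − I)·e^(rT) = (498.04 − 31.1751) · e^(0.0795·16/12)
= 466.8649 · e^0.106000 = 466.8649 × 1.111822 = S$519.07

S$519.07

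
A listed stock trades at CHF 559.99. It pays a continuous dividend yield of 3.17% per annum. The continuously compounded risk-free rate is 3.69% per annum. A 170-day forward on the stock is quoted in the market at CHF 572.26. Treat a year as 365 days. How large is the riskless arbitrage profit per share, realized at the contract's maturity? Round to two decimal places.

CHF 10.91 per share

Fair forward: F* = S·e^(carry·T), with carry = (r − q) = 0.0369 − 0.0317 = 0.0052
F* = 559.99 · e^(0.0052 × 170/365) = 559.99 · e^0.002422 = 559.99 × 1.002425 = CHF 561.3480
Market CHF 572.26 > fair CHF 561.3480: forward overpriced → cash-and-carry (buy spot, short the forward).
At maturity, profit = |F_mkt − F*| = |572.26 − 561.3480| = CHF 10.91 per share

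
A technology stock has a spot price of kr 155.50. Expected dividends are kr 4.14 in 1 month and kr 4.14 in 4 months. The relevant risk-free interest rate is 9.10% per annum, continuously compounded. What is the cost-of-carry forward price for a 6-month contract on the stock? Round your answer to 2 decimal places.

kr 154.24

PV(dividends) I = 4.14·e^(−0.0910·1/12) + 4.14·e^(−0.0910·4/12)
I = 4.1087 + 4.0163 = 8.1250
F = (S − I)·e^(rT) = (155.50 − 8.1250) · e^(0.0910·6/12)
= 147.3750 · e^0.045500 = 147.3750 × 1.046551 = kr 154.24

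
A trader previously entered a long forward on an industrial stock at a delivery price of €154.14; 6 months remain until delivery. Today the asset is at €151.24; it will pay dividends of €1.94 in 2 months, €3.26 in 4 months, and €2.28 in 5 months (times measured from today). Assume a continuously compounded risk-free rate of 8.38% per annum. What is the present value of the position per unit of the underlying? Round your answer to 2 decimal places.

-€3.86

PV(remaining dividends) I = 1.94·e^(−0.0838·2/12) + 3.26·e^(−0.0838·4/12) + 2.28·e^(−0.0838·5/12) = 7.2851
Current forward F = (S − I)·e^(rT) = (151.24 − 7.2851)·e^(0.0838·6/12) = 143.9549 × 1.042790 = 150.1147
Value (long) = (F − K)·e^(−rT) = (150.1147 − 154.14) × 0.958966 = -3.8601
Value = -€3.86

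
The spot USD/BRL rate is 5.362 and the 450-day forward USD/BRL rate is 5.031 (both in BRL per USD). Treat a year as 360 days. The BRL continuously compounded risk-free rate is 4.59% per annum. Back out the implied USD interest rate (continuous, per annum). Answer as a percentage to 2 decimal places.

F = S·e^((r_BRL − r_USD)T) ⇒ r_USD = r_BRL − ln(F/S)/T
ln(5.031/5.362) = -0.063718; /(450/360) = -0.050974
r_USD = 0.0459 + 0.050974 = 0.096874
r_USD = 9.69%

9.69%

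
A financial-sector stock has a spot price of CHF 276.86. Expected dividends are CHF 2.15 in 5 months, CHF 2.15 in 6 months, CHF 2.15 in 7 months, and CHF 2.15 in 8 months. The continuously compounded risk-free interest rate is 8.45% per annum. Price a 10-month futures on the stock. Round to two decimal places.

PV(dividends) I = 2.15·e^(−0.0845·5/12) + 2.15·e^(−0.0845·6/12) + 2.15·e^(−0.0845·7/12) + 2.15·e^(−0.0845·8/12)
I = 2.0756 + 2.0611 + 2.0466 + 2.0322 = 8.2155
F = (S − I)·e^(rT) = (276.86 − 8.2155) · e^(0.0845·10/12)
= 268.6445 · e^0.070417 = 268.6445 × 1.072956 = CHF 288.24

CHF 288.24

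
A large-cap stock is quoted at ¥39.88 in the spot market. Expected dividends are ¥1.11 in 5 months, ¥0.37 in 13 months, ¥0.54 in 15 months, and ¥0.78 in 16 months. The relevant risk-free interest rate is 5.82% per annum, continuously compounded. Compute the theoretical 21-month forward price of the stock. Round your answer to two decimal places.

PV(dividends) I = 1.11·e^(−0.0582·5/12) + 0.37·e^(−0.0582·13/12) + 0.54·e^(−0.0582·15/12) + 0.78·e^(−0.0582·16/12)
I = 1.0834 + 0.3474 + 0.5021 + 0.7218 = 2.6547
F = (S − I)·e^(rT) = (39.88 − 2.6547) · e^(0.0582·21/12)
= 37.2253 · e^0.101850 = 37.2253 × 1.107217 = ¥41.22

¥41.22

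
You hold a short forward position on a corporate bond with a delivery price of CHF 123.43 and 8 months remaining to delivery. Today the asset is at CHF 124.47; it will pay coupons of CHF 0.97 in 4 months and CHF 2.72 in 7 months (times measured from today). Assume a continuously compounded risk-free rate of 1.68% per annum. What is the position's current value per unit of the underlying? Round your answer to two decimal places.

PV(remaining coupons) I = 0.97·e^(−0.0168·4/12) + 2.72·e^(−0.0168·7/12) = 3.6581
Current forward F = (S − I)·e^(rT) = (124.47 − 3.6581)·e^(0.0168·8/12) = 120.8119 × 1.011263 = 122.1726
Value (long) = (F − K)·e^(−rT) = (122.1726 − 123.43) × 0.988862 = -1.2434
Short position value = −(long value) = CHF 1.24

CHF 1.24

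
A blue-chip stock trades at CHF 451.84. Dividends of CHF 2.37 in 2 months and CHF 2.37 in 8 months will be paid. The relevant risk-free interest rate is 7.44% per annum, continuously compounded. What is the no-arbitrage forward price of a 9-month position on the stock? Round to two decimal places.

CHF 472.91

PV(dividends) I = 2.37·e^(−0.0744·2/12) + 2.37·e^(−0.0744·8/12)
I = 2.3408 + 2.2553 = 4.5961
F = (S − I)·e^(rT) = (451.84 − 4.5961) · e^(0.0744·9/12)
= 447.2439 · e^0.055800 = 447.2439 × 1.057386 = CHF 472.91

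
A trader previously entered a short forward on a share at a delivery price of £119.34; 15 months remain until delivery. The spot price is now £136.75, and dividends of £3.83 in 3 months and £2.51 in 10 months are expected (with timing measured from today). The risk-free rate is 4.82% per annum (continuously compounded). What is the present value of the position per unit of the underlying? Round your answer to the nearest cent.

-£18.19

PV(remaining dividends) I = 3.83·e^(−0.0482·3/12) + 2.51·e^(−0.0482·10/12) = 6.1953
Current forward F = (S − I)·e^(rT) = (136.75 − 6.1953)·e^(0.0482·15/12) = 130.5547 × 1.062102 = 138.6624
Value (long) = (F − K)·e^(−rT) = (138.6624 − 119.34) × 0.941529 = 18.1926
Short position value = −(long value) = -£18.19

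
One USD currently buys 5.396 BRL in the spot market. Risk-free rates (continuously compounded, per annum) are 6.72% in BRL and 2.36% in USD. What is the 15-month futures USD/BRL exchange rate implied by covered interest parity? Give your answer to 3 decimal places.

F = S·e^((r_BRL − r_USD)T) = 5.396 · e^((0.0672 − 0.0236) × 15/12)
= 5.396 · e^0.054500 = 5.396 × 1.056012
F = 5.698 BRL per USD

5.698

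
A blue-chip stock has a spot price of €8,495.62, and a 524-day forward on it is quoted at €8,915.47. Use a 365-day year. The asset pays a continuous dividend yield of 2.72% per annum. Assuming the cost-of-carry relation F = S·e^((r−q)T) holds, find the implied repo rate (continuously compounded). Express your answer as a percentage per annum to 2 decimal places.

6.08%

From F = S·e^((r−q)T): (r − q) = ln(F/S)/T
ln(8915.47/8495.62) = ln(1.049420) = 0.048238
(r − q) = 0.048238 / (524/365) = 0.033601
r = ln(F/S)/T + q = 0.033601 + 0.0272 = 0.060801
r = 6.08%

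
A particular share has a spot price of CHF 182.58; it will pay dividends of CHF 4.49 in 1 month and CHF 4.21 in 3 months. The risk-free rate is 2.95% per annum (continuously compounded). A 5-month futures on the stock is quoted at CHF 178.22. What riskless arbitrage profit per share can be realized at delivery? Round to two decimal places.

CHF 2.15 per share

PV(dividends) I = 4.49·e^(−0.0295·1/12) + 4.21·e^(−0.0295·3/12) = 8.6580
Fair futures F* = (S − I)·e^(rT) = (182.58 − 8.6580)·e^0.012292 = 173.9220 × 1.012368 = 176.0731
Market CHF 178.22 > fair 176.0731: forward overpriced → cash-and-carry (borrow at r, buy the stock and collect the dividends, short the forward).
Profit at T = |F_mkt − F*| = |178.22 − 176.0731| = CHF 2.15 per share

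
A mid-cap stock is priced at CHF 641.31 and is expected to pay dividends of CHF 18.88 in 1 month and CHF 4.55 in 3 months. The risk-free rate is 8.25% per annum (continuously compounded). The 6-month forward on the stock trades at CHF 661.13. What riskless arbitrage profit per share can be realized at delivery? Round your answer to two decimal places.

PV(dividends) I = 18.88·e^(−0.0825·1/12) + 4.55·e^(−0.0825·3/12) = 23.2078
Fair forward F* = (S − I)·e^(rT) = (641.31 − 23.2078)·e^0.041250 = 618.1022 × 1.042113 = 644.1323
Market CHF 661.13 > fair 644.1323: forward overpriced → cash-and-carry (borrow at r, buy the stock and collect the dividends, short the forward).
Profit at T = |F_mkt − F*| = |661.13 − 644.1323| = CHF 17.00 per share

CHF 17.00 per share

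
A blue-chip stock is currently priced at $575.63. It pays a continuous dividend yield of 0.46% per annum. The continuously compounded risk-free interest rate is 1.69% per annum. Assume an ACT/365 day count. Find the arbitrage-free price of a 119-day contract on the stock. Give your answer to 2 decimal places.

$577.94

F = S·e^((r − q)T) = 575.63 · e^((0.0169 − 0.0046) × 119/365)
= 575.63 · e^0.004010 = 575.63 × 1.004018
F = $577.94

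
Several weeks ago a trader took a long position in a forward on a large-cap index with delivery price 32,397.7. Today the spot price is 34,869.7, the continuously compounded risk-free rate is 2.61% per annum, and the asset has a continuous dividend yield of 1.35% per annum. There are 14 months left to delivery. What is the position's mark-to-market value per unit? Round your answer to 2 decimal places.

Current fair forward for the remaining 14 months: F = S·e^((r − q)·T), (r − q) = 0.0261 − 0.0135 = 0.0126
F = 34869.7 · e^(0.0126 × 14/12) = 34869.7 × 1.01480858 = 35386.0707
Value of long forward = (F − K)·e^(−rT) = (35386.0707 − 32397.7) · e^(−0.0261·14/12)
= 2988.3707 × 0.97000893 = 2898.75

2898.75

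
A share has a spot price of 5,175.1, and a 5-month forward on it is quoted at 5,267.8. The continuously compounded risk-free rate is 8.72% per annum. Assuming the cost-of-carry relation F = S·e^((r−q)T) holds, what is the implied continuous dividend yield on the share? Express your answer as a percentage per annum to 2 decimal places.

From F = S·e^((r−q)T): (r − q) = ln(F/S)/T
ln(5267.8/5175.1) = ln(1.017913) = 0.017754
(r − q) = 0.017754 / (5/12) = 0.042610
q = r − ln(F/S)/T = 0.0872 − 0.042610 = 0.044590
q = 4.46%

4.46%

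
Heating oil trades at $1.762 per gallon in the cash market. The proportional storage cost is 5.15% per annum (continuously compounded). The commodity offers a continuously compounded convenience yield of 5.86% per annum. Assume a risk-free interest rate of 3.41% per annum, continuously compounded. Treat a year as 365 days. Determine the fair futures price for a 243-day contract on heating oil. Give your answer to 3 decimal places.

Net carry = r + u − y = 0.0341 + 0.0515 − 0.0586 = 0.0270
F = S·e^((r+u−y)T) = 1.762 · e^(0.0270 × 243/365) = 1.762 · e^0.017975
= 1.762 × 1.018138 = $1.794 per gallon

$1.794 per gallon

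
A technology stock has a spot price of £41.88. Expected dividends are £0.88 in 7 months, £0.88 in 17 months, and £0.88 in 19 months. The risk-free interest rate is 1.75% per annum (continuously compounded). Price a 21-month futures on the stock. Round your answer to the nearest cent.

£40.52

PV(dividends) I = 0.88·e^(−0.0175·7/12) + 0.88·e^(−0.0175·17/12) + 0.88·e^(−0.0175·19/12)
I = 0.8711 + 0.8585 + 0.8560 = 2.5856
F = (S − I)·e^(rT) = (41.88 − 2.5856) · e^(0.0175·21/12)
= 39.2944 · e^0.030625 = 39.2944 × 1.031099 = £40.52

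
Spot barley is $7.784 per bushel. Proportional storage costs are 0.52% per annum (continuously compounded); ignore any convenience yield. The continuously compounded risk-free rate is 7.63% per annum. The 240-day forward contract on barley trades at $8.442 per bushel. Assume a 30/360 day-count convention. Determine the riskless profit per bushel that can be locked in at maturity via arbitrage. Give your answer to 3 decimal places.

Fair forward: F* = S·e^(carry·T), with carry = (r + u) = 0.0763 + 0.0052 = 0.0815
F* = 7.784 · e^(0.0815 × 240/360) = 7.784 · e^0.054333 = 7.784 × 1.055836 = $8.2186
Market $8.442 > fair $8.2186: forward overpriced → cash-and-carry (buy spot, short the forward).
At maturity, profit = |F_mkt − F*| = |8.442 − 8.2186| = $0.223 per bushel

$0.223 per bushel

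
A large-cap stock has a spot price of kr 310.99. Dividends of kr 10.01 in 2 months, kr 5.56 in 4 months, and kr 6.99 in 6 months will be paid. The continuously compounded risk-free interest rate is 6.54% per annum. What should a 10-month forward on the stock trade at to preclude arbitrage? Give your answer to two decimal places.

PV(dividends) I = 10.01·e^(−0.0654·2/12) + 5.56·e^(−0.0654·4/12) + 6.99·e^(−0.0654·6/12)
I = 9.9015 + 5.4401 + 6.7651 = 22.1067
F = (S − I)·e^(rT) = (310.99 − 22.1067) · e^(0.0654·10/12)
= 288.8833 · e^0.054500 = 288.8833 × 1.056012 = kr 305.06

kr 305.06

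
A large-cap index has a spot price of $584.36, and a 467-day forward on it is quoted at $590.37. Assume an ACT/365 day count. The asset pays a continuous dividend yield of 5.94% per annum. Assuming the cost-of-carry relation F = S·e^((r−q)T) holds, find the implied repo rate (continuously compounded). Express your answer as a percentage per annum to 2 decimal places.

From F = S·e^((r−q)T): (r − q) = ln(F/S)/T
ln(590.37/584.36) = ln(1.010285) = 0.010232
(r − q) = 0.010232 / (467/365) = 0.007997
r = ln(F/S)/T + q = 0.007997 + 0.0594 = 0.067397
r = 6.74%

6.74%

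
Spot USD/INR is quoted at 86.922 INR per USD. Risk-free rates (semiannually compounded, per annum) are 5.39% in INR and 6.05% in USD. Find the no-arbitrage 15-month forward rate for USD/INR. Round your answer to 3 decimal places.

86.228

By covered interest parity, F = S · (1+r_INR/2)^(2T) / (1+r_USD/2)^(2T)
= 86.922 × 1.068743 / 1.077349 = 86.922 × 0.992012
F = 86.228 INR per USD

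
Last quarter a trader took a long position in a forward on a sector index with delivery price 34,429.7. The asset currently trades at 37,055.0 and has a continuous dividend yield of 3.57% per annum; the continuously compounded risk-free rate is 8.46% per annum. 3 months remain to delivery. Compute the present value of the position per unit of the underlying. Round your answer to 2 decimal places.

3016.60

Current fair forward for the remaining 3 months: F = S·e^((r − q)·T), (r − q) = 0.0846 − 0.0357 = 0.0489
F = 37055.0 · e^(0.0489 × 3/12) = 37055.0 × 1.01230003 = 37510.7776
Value of long forward = (F − K)·e^(−rT) = (37510.7776 − 34429.7) · e^(−0.0846·3/12)
= 3081.0776 × 0.97907209 = 3016.60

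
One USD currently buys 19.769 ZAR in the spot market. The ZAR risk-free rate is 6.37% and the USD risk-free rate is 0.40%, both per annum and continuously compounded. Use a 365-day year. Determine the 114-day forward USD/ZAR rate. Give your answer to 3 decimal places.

F = S·e^((r_ZAR − r_USD)T) = 19.769 · e^((0.0637 − 0.0040) × 114/365)
= 19.769 · e^0.018646 = 19.769 × 1.018821
F = 20.141 ZAR per USD

20.141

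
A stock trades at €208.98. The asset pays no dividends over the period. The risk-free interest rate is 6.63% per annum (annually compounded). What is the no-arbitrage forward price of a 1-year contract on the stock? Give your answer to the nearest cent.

€222.84

F = S · (1+r)^T
= 208.98 × 1.066300
F = €222.84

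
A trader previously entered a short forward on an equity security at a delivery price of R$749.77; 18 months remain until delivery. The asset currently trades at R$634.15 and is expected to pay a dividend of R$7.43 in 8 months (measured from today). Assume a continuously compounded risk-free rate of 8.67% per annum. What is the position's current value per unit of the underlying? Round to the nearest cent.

PV(remaining dividends) I = 7.43·e^(−0.0867·8/12) = 7.0127
Current forward F = (S − I)·e^(rT) = (634.15 − 7.0127)·e^(0.0867·18/12) = 627.1373 × 1.138885 = 714.2373
Value (long) = (F − K)·e^(−rT) = (714.2373 − 749.77) × 0.878052 = -31.1996
Short position value = −(long value) = R$31.20

R$31.20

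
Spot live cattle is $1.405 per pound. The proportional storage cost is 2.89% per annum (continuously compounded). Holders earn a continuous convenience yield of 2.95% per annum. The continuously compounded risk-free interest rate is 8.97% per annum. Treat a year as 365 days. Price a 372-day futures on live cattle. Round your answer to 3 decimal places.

Net carry = r + u − y = 0.0897 + 0.0289 − 0.0295 = 0.0891
F = S·e^((r+u−y)T) = 1.405 · e^(0.0891 × 372/365) = 1.405 · e^0.090809
= 1.405 × 1.095060 = $1.539 per pound

$1.539 per pound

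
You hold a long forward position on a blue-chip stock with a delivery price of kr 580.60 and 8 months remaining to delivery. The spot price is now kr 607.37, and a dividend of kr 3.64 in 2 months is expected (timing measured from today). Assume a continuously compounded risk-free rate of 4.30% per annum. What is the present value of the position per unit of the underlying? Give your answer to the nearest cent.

PV(remaining dividends) I = 3.64·e^(−0.0430·2/12) = 3.6140
Current forward F = (S − I)·e^(rT) = (607.37 − 3.6140)·e^(0.0430·8/12) = 603.7560 × 1.029082 = 621.3144
Value (long) = (F − K)·e^(−rT) = (621.3144 − 580.60) × 0.971740 = 39.5638
Value = kr 39.56

kr 39.56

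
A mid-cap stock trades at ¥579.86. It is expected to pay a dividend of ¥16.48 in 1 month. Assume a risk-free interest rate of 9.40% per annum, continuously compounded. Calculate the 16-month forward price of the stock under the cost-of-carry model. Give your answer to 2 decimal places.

¥638.75

PV(dividends) I = 16.48·e^(−0.0940·1/12)
I = 16.3514
F = (S − I)·e^(rT) = (579.86 − 16.3514) · e^(0.0940·16/12)
= 563.5086 · e^0.125333 = 563.5086 × 1.133526 = ¥638.75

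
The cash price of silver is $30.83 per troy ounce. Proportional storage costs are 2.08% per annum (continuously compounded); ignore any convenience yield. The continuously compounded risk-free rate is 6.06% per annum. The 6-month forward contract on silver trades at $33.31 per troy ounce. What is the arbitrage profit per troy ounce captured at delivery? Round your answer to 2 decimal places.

Fair forward: F* = S·e^(carry·T), with carry = (r + u) = 0.0606 + 0.0208 = 0.0814
F* = 30.83 · e^(0.0814 × 6/12) = 30.83 · e^0.040700 = 30.83 × 1.041540 = $32.1107
Market $33.31 > fair $32.1107: forward overpriced → cash-and-carry (buy spot, short the forward).
At maturity, profit = |F_mkt − F*| = |33.31 − 32.1107| = $1.20 per troy ounce

$1.20 per troy ounce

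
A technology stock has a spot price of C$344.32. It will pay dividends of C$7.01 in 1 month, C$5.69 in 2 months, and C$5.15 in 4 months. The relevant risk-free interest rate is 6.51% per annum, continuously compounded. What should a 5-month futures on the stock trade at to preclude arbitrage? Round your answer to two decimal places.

C$335.66

PV(dividends) I = 7.01·e^(−0.0651·1/12) + 5.69·e^(−0.0651·2/12) + 5.15·e^(−0.0651·4/12)
I = 6.9721 + 5.6286 + 5.0394 = 17.6401
F = (S − I)·e^(rT) = (344.32 − 17.6401) · e^(0.0651·5/12)
= 326.6799 · e^0.027125 = 326.6799 × 1.027496 = C$335.66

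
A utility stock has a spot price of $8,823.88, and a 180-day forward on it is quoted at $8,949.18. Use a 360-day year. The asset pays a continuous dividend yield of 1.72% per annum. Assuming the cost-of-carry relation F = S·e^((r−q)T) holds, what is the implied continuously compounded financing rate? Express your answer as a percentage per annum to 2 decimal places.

From F = S·e^((r−q)T): (r − q) = ln(F/S)/T
ln(8949.18/8823.88) = ln(1.014200) = 0.014100
(r − q) = 0.014100 / (180/360) = 0.028200
r = ln(F/S)/T + q = 0.028200 + 0.0172 = 0.045400
r = 4.54%

4.54%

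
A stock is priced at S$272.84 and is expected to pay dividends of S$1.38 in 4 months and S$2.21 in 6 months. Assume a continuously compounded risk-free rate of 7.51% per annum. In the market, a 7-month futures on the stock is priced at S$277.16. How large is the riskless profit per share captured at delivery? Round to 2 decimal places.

S$4.27 per share

PV(dividends) I = 1.38·e^(−0.0751·4/12) + 2.21·e^(−0.0751·6/12) = 3.4744
Fair futures F* = (S − I)·e^(rT) = (272.84 − 3.4744)·e^0.043808 = 269.3656 × 1.044782 = 281.4283
Market S$277.16 < fair 281.4283: forward underpriced → reverse cash-and-carry (short the stock, invest proceeds at r, pay the dividends, go long the forward).
Profit at T = |F_mkt − F*| = |277.16 − 281.4283| = S$4.27 per share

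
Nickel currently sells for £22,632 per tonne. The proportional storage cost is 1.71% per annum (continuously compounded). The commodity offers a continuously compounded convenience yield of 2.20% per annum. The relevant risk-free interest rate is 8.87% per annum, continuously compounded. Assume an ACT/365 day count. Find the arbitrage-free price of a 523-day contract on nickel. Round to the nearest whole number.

Net carry = r + u − y = 0.0887 + 0.0171 − 0.0220 = 0.0838
F = S·e^((r+u−y)T) = 22632 · e^(0.0838 × 523/365) = 22632 · e^0.120075
= 22632 × 1.127581 = £25,519 per tonne

£25,519 per tonne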